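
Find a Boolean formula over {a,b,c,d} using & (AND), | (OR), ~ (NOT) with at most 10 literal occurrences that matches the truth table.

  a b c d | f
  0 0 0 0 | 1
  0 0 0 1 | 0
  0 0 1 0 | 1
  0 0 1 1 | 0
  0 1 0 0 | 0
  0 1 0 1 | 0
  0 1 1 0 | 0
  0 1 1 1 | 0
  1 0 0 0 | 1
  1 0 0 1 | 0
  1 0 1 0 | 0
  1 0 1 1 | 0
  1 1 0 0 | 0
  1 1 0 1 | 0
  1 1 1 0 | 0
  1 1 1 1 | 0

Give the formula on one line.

((~d | ((~b | a) & b)) & ((~c | (~b & ~a)) & ~b))

  ~d = 1010101010101010
  ~b = 1111000011110000
  (~b | a) = 1111000011111111
  ((~b | a) & b) = 0000000000001111
  (~d | ((~b | a) & b)) = 1010101010101111
  ~c = 1100110011001100
  ~a = 1111111100000000
  (~b & ~a) = 1111000000000000
  (~c | (~b & ~a)) = 1111110011001100
  ((~c | (~b & ~a)) & ~b) = 1111000011000000
  ((~d | ((~b | a) & b)) & ((~c | (~b & ~a)) & ~b)) = 1010000010000000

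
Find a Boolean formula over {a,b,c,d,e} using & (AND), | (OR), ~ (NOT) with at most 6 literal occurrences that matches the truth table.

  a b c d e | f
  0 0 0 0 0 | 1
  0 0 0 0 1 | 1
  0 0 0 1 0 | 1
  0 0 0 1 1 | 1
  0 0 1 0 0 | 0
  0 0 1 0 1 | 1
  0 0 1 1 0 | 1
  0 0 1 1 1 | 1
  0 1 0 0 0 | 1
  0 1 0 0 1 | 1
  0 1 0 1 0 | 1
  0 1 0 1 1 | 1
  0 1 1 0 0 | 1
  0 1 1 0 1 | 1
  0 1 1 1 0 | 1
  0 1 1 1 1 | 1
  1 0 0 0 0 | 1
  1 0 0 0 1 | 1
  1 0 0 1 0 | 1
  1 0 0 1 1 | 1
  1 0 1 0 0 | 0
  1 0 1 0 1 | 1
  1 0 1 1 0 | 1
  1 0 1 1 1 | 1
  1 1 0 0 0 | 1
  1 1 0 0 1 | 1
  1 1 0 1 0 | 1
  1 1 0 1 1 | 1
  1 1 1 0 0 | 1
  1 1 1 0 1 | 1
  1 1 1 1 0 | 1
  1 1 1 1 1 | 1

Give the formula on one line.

  ~c = 11110000111100001111000011110000
  (b | e) = 01010101111111110101010111111111
  (~c | (b | e)) = 11110101111111111111010111111111
  (d | (~c | (b | e))) = 11110111111111111111011111111111

(d | (~c | (b | e)))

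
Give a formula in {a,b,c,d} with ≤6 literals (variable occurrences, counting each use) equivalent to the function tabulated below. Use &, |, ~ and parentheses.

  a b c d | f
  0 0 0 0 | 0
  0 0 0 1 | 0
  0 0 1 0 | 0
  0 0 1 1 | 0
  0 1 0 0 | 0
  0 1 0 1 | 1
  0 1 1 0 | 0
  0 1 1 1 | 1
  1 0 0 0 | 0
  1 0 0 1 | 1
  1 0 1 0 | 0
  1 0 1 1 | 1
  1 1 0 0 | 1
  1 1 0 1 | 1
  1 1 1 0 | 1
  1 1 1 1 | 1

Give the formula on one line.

(((a & d) | b) & (a | d))

  (a & d) = 0000000001010101
  ((a & d) | b) = 0000111101011111
  (a | d) = 0101010111111111
  (((a & d) | b) & (a | d)) = 0000010101011111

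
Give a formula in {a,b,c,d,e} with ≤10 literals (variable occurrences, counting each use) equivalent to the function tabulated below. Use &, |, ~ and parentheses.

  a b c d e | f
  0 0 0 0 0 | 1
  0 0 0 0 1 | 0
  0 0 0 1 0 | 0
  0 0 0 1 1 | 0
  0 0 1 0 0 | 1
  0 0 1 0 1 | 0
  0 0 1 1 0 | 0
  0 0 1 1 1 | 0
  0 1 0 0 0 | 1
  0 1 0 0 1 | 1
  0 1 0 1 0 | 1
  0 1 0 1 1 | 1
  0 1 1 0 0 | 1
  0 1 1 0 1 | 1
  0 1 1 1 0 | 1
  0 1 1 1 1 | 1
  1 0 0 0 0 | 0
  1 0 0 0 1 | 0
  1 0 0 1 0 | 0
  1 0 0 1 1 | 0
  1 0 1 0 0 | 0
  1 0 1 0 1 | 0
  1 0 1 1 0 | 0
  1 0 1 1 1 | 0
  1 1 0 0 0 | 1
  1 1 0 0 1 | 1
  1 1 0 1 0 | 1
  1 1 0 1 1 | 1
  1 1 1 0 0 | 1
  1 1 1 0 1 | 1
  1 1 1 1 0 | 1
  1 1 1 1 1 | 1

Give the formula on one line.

(((~d & (a | ~e)) & (((~c & e) | ~b) & ~a)) | b)

  ~d = 11001100110011001100110011001100
  ~e = 10101010101010101010101010101010
  (a | ~e) = 10101010101010101111111111111111
  (~d & (a | ~e)) = 10001000100010001100110011001100
  ~c = 11110000111100001111000011110000
  (~c & e) = 01010000010100000101000001010000
  ~b = 11111111000000001111111100000000
  ((~c & e) | ~b) = 11111111010100001111111101010000
  ~a = 11111111111111110000000000000000
  (((~c & e) | ~b) & ~a) = 11111111010100000000000000000000
  ((~d & (a | ~e)) & (((~c & e) | ~b) & ~a)) = 10001000000000000000000000000000
  (((~d & (a | ~e)) & (((~c & e) | ~b) & ~a)) | b) = 10001000111111110000000011111111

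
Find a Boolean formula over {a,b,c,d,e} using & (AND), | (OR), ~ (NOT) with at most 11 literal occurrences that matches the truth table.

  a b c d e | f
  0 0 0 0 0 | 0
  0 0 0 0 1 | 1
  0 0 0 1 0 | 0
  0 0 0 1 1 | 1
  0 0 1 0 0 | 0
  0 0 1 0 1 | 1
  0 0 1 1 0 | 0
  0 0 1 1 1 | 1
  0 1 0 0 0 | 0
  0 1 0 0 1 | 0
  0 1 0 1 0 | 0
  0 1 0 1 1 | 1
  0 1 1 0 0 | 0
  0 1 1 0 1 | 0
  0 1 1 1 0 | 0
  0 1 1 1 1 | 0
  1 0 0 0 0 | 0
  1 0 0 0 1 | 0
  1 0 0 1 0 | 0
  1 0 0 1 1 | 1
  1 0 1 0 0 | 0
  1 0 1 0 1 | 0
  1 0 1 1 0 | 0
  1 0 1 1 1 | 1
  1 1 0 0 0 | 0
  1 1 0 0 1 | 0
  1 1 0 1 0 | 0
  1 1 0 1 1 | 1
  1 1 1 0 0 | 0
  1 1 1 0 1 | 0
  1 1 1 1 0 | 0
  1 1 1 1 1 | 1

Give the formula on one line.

((((d & ~c) | a) & ((d | ~a) & e)) | ((e & ~b) & ~a))

  ~c = 11110000111100001111000011110000
  (d & ~c) = 00110000001100000011000000110000
  ((d & ~c) | a) = 00110000001100001111111111111111
  ~a = 11111111111111110000000000000000
  (d | ~a) = 11111111111111110011001100110011
  ((d | ~a) & e) = 01010101010101010001000100010001
  (((d & ~c) | a) & ((d | ~a) & e)) = 00010000000100000001000100010001
  ~b = 11111111000000001111111100000000
  (e & ~b) = 01010101000000000101010100000000
  ((e & ~b) & ~a) = 01010101000000000000000000000000
  ((((d & ~c) | a) & ((d | ~a) & e)) | ((e & ~b) & ~a)) = 01010101000100000001000100010001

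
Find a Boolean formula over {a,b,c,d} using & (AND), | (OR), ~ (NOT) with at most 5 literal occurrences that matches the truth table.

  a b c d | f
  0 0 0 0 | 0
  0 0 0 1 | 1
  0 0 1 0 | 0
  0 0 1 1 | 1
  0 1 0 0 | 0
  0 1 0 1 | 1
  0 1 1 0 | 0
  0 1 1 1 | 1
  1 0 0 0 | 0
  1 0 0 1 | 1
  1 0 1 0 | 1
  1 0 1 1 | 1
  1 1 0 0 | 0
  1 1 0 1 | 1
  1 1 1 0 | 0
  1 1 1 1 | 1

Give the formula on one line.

  (b | a) = 0000111111111111
  ~b = 1111000011110000
  ((b | a) & ~b) = 0000000011110000
  (((b | a) & ~b) & c) = 0000000000110000
  ((((b | a) & ~b) & c) | d) = 0101010101110101

((((b | a) & ~b) & c) | d)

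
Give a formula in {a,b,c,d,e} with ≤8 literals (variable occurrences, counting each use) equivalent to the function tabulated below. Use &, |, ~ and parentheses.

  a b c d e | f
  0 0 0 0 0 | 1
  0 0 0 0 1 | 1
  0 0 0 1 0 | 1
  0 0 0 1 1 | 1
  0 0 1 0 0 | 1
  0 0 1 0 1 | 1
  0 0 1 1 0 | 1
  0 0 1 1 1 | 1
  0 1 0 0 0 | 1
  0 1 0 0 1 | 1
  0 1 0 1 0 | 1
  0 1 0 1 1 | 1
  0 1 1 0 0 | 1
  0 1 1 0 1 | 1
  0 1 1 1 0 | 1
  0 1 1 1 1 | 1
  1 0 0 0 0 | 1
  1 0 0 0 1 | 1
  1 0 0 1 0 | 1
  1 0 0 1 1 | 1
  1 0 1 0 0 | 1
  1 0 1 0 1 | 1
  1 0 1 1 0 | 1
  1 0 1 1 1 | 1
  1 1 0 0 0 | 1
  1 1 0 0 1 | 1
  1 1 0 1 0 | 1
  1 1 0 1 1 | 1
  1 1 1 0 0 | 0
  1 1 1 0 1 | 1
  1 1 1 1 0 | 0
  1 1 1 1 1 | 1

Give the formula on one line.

  ~a = 11111111111111110000000000000000
  (b & ~a) = 00000000111111110000000000000000
  ~c = 11110000111100001111000011110000
  ((b & ~a) | ~c) = 11110000111111111111000011110000
  ~b = 11111111000000001111111100000000
  (~b | e) = 11111111010101011111111101010101
  (((b & ~a) | ~c) | (~b | e)) = 11111111111111111111111111110101

(((b & ~a) | ~c) | (~b | e))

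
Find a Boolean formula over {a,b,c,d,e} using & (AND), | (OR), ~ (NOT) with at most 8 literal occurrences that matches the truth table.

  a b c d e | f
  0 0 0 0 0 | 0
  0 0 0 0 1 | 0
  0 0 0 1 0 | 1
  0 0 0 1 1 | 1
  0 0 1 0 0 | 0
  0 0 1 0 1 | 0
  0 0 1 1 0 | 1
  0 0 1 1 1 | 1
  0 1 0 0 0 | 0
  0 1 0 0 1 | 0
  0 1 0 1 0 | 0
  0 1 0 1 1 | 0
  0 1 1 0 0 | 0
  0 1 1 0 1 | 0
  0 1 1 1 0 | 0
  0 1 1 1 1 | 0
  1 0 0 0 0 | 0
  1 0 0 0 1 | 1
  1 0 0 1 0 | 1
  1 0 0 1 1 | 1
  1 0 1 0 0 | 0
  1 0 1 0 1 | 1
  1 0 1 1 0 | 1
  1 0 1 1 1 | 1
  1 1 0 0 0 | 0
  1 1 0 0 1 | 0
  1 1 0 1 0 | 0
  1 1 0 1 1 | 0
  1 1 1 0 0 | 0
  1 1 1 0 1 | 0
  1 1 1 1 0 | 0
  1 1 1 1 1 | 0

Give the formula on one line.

  ~b = 11111111000000001111111100000000
  (d & ~b) = 00110011000000000011001100000000
  (a & ~b) = 00000000000000001111111100000000
  (e | b) = 01010101111111110101010111111111
  ((a & ~b) & (e | b)) = 00000000000000000101010100000000
  ((d & ~b) | ((a & ~b) & (e | b))) = 00110011000000000111011100000000

((d & ~b) | ((a & ~b) & (e | b)))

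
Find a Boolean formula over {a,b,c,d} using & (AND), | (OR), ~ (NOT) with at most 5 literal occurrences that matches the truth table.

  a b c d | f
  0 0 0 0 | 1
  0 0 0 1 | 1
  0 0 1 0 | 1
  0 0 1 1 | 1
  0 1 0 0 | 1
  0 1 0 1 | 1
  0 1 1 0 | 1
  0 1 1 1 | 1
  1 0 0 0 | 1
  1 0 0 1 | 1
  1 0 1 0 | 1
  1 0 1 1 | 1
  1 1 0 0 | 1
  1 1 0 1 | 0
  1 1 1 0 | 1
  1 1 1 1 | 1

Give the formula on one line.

(((c | ~b) | (a & ~d)) | ~a)

  ~b = 1111000011110000
  (c | ~b) = 1111001111110011
  ~d = 1010101010101010
  (a & ~d) = 0000000010101010
  ((c | ~b) | (a & ~d)) = 1111001111111011
  ~a = 1111111100000000
  (((c | ~b) | (a & ~d)) | ~a) = 1111111111111011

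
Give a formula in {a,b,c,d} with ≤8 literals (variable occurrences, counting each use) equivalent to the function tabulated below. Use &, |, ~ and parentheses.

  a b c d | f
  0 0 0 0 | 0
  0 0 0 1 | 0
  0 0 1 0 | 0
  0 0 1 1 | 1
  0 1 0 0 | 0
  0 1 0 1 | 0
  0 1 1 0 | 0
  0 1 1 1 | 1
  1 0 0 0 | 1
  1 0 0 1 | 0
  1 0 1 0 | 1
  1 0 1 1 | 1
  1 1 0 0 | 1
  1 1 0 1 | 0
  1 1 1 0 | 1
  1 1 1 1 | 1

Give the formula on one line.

((c | (a & (~d & ~c))) & (a | d))

  ~d = 1010101010101010
  ~c = 1100110011001100
  (~d & ~c) = 1000100010001000
  (a & (~d & ~c)) = 0000000010001000
  (c | (a & (~d & ~c))) = 0011001110111011
  (a | d) = 0101010111111111
  ((c | (a & (~d & ~c))) & (a | d)) = 0001000110111011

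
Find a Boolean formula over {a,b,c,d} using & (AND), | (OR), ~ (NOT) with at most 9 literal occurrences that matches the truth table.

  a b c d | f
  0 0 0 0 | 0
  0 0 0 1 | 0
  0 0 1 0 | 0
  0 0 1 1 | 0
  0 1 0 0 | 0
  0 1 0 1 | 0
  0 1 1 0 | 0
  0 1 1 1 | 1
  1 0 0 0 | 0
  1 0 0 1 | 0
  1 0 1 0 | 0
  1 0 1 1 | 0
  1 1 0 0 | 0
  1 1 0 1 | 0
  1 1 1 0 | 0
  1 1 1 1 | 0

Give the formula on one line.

((d & ~a) & ((a | ~d) | (b & c)))

  ~a = 1111111100000000
  (d & ~a) = 0101010100000000
  ~d = 1010101010101010
  (a | ~d) = 1010101011111111
  (b & c) = 0000001100000011
  ((a | ~d) | (b & c)) = 1010101111111111
  ((d & ~a) & ((a | ~d) | (b & c))) = 0000000100000000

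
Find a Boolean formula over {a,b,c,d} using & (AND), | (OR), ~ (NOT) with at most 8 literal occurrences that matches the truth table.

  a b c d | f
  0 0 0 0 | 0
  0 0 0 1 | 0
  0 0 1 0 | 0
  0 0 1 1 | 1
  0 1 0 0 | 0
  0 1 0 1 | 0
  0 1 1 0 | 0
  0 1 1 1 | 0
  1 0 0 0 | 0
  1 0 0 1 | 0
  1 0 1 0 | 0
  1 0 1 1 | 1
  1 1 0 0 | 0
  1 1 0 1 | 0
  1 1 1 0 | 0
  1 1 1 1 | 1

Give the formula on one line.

((d & (a | (~b & d))) & ((d | a) & c))

  ~b = 1111000011110000
  (~b & d) = 0101000001010000
  (a | (~b & d)) = 0101000011111111
  (d & (a | (~b & d))) = 0101000001010101
  (d | a) = 0101010111111111
  ((d | a) & c) = 0001000100110011
  ((d & (a | (~b & d))) & ((d | a) & c)) = 0001000000010001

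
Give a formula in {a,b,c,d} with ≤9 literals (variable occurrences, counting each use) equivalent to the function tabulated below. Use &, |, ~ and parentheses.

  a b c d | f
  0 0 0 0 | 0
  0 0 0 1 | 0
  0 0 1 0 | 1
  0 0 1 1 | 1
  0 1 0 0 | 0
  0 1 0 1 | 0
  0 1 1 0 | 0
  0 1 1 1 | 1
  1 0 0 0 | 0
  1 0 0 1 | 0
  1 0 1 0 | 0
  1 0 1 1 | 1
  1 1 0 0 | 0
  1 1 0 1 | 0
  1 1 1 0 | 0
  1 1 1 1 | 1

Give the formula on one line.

  ~d = 1010101010101010
  (c | ~d) = 1011101110111011
  (d & (c | ~d)) = 0001000100010001
  ~a = 1111111100000000
  ~b = 1111000011110000
  (~b & c) = 0011000000110000
  (~a & (~b & c)) = 0011000000000000
  ((d & (c | ~d)) | (~a & (~b & c))) = 0011000100010001

((d & (c | ~d)) | (~a & (~b & c)))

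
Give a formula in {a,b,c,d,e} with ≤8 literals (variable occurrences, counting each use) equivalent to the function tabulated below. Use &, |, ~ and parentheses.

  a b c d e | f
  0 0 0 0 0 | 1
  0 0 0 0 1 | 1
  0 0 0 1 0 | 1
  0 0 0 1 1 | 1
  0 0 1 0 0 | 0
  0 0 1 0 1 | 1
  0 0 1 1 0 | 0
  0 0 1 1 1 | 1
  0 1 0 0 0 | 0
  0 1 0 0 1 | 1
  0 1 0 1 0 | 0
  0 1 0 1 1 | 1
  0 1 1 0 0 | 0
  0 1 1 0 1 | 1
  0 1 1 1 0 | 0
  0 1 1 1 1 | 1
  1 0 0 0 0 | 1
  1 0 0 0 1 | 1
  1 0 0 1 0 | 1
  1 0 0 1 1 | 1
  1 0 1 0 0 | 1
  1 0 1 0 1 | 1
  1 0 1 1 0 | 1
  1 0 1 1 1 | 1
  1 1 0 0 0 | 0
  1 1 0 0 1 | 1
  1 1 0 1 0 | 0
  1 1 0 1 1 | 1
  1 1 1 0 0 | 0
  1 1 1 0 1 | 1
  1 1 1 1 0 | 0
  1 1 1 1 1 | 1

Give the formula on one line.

  ~c = 11110000111100001111000011110000
  (~c | a) = 11110000111100001111111111111111
  ~b = 11111111000000001111111100000000
  (~b | e) = 11111111010101011111111101010101
  ((~c | a) & (~b | e)) = 11110000010100001111111101010101
  (e | ((~c | a) & (~b | e))) = 11110101010101011111111101010101

(e | ((~c | a) & (~b | e)))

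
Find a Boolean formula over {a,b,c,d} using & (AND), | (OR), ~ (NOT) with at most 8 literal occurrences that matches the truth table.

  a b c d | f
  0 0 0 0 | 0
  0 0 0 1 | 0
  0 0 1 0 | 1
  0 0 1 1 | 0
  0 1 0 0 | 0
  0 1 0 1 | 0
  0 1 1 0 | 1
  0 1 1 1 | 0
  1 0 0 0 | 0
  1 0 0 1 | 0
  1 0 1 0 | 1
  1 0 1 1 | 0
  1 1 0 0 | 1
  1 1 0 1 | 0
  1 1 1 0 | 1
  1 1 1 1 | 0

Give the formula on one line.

((~d & c) | (a & (~d & b)))

  ~d = 1010101010101010
  (~d & c) = 0010001000100010
  (~d & b) = 0000101000001010
  (a & (~d & b)) = 0000000000001010
  ((~d & c) | (a & (~d & b))) = 0010001000101010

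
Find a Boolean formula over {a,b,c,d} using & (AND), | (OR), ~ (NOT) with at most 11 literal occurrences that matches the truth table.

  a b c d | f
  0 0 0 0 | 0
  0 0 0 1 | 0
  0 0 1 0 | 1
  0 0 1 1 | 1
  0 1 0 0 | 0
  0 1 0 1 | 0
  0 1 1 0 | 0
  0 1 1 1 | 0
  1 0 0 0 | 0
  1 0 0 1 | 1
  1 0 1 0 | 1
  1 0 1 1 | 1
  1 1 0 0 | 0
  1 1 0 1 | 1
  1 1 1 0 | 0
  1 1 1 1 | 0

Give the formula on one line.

((c | (((c & (~c | ~d)) | a) & (d & ~c))) & (~c | ~b))

  ~c = 1100110011001100
  ~d = 1010101010101010
  (~c | ~d) = 1110111011101110
  (c & (~c | ~d)) = 0010001000100010
  ((c & (~c | ~d)) | a) = 0010001011111111
  (d & ~c) = 0100010001000100
  (((c & (~c | ~d)) | a) & (d & ~c)) = 0000000001000100
  (c | (((c & (~c | ~d)) | a) & (d & ~c))) = 0011001101110111
  ~b = 1111000011110000
  (~c | ~b) = 1111110011111100
  ((c | (((c & (~c | ~d)) | a) & (d & ~c))) & (~c | ~b)) = 0011000001110100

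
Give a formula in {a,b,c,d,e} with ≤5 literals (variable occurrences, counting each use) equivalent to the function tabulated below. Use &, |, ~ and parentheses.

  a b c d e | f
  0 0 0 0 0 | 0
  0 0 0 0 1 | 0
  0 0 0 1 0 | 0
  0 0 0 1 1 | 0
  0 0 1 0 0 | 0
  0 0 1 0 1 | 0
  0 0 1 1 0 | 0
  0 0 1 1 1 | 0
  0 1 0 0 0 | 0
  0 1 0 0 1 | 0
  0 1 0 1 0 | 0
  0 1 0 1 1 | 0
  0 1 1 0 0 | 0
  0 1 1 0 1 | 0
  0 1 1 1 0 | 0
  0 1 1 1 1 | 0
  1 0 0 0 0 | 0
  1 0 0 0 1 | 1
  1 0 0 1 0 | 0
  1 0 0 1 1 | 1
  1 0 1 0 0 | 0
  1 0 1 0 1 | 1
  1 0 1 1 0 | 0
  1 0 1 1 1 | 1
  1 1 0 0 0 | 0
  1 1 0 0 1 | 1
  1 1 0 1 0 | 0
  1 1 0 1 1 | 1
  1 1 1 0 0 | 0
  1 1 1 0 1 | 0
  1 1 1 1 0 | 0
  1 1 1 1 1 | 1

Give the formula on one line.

  (e & a) = 00000000000000000101010101010101
  ~b = 11111111000000001111111100000000
  (d | ~b) = 11111111001100111111111100110011
  ~c = 11110000111100001111000011110000
  ((d | ~b) | ~c) = 11111111111100111111111111110011
  ((e & a) & ((d | ~b) | ~c)) = 00000000000000000101010101010001

((e & a) & ((d | ~b) | ~c))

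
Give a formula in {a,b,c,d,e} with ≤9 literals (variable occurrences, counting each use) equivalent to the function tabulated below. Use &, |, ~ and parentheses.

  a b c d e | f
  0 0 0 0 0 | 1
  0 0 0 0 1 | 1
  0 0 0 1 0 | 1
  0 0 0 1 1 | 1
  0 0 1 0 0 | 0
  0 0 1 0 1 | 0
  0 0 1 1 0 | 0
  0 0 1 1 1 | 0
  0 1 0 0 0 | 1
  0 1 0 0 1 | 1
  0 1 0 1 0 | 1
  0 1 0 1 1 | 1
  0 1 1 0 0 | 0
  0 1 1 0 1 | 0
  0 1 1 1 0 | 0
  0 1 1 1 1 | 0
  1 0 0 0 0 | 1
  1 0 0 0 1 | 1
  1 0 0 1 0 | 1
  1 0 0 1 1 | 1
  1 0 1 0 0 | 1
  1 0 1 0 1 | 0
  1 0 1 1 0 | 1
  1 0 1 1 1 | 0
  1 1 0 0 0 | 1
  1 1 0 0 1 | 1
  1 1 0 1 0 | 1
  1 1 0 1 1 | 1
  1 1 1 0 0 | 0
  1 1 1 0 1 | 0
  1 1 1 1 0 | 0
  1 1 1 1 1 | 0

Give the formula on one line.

  ~e = 10101010101010101010101010101010
  ~b = 11111111000000001111111100000000
  (~e & ~b) = 10101010000000001010101000000000
  ((~e & ~b) & a) = 00000000000000001010101000000000
  ~c = 11110000111100001111000011110000
  (a & ~c) = 00000000000000001111000011110000
  (((~e & ~b) & a) | (a & ~c)) = 00000000000000001111101011110000
  ((((~e & ~b) & a) | (a & ~c)) | ~c) = 11110000111100001111101011110000

((((~e & ~b) & a) | (a & ~c)) | ~c)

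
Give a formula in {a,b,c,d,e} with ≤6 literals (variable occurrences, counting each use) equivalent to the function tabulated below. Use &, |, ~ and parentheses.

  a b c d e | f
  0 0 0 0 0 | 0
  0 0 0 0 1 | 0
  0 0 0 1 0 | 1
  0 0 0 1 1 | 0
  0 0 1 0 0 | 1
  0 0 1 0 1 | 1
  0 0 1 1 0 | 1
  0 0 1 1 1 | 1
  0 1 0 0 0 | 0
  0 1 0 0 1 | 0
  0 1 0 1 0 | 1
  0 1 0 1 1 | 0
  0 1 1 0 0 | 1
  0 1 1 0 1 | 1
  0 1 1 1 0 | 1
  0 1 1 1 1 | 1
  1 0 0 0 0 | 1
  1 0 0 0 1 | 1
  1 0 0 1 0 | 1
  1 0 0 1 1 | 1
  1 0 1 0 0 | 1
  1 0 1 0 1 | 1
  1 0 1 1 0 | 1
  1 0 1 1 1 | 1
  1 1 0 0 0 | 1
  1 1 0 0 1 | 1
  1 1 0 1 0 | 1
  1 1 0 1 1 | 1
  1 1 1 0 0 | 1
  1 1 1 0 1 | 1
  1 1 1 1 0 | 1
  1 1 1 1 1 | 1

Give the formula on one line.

  ~e = 10101010101010101010101010101010
  (~e & d) = 00100010001000100010001000100010
  (c | a) = 00001111000011111111111111111111
  ((~e & d) | (c | a)) = 00101111001011111111111111111111

((~e & d) | (c | a))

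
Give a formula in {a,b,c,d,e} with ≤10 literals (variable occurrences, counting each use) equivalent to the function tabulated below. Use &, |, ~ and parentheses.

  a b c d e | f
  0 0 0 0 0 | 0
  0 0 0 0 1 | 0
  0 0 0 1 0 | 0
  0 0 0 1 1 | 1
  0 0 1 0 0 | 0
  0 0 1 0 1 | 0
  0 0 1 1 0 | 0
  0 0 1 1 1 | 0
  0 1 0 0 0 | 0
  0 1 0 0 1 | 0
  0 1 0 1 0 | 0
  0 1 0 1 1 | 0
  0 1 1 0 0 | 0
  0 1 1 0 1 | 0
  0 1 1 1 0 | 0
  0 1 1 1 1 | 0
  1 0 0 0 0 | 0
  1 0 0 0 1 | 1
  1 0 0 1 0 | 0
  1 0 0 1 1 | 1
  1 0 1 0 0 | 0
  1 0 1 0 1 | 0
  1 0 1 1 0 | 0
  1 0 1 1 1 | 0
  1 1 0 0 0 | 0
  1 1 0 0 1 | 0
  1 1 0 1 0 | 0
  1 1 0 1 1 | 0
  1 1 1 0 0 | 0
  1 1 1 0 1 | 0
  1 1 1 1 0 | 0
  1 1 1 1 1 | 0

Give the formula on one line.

  ~c = 11110000111100001111000011110000
  (d | a) = 00110011001100111111111111111111
  (~c & (d | a)) = 00110000001100001111000011110000
  ~e = 10101010101010101010101010101010
  ~d = 11001100110011001100110011001100
  (~e & ~d) = 10001000100010001000100010001000
  ((~e & ~d) | ~c) = 11111000111110001111100011111000
  ~b = 11111111000000001111111100000000
  (~b & e) = 01010101000000000101010100000000
  (((~e & ~d) | ~c) & (~b & e)) = 01010000000000000101000000000000
  ((~c & (d | a)) & (((~e & ~d) | ~c) & (~b & e))) = 00010000000000000101000000000000

((~c & (d | a)) & (((~e & ~d) | ~c) & (~b & e)))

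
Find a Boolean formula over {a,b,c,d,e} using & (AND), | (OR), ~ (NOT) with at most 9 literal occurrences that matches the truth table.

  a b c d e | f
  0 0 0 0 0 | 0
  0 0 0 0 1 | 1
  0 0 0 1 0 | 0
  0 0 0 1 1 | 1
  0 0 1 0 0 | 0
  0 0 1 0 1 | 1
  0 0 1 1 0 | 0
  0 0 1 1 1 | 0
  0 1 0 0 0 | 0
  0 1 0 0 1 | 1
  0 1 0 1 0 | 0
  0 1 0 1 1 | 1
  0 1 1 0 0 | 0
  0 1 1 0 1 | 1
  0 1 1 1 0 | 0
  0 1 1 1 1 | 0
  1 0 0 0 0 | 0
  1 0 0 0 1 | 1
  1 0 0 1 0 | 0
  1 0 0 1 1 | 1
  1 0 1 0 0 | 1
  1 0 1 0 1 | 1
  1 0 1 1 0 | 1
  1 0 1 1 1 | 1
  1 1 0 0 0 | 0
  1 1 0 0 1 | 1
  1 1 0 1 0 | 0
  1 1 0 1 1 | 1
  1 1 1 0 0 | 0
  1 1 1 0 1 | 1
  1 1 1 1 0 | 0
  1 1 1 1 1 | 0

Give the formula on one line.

((e & (~d | ~c)) | ((a & (~b & (c | d))) & (~a | c)))

  ~d = 11001100110011001100110011001100
  ~c = 11110000111100001111000011110000
  (~d | ~c) = 11111100111111001111110011111100
  (e & (~d | ~c)) = 01010100010101000101010001010100
  ~b = 11111111000000001111111100000000
  (c | d) = 00111111001111110011111100111111
  (~b & (c | d)) = 00111111000000000011111100000000
  (a & (~b & (c | d))) = 00000000000000000011111100000000
  ~a = 11111111111111110000000000000000
  (~a | c) = 11111111111111110000111100001111
  ((a & (~b & (c | d))) & (~a | c)) = 00000000000000000000111100000000
  ((e & (~d | ~c)) | ((a & (~b & (c | d))) & (~a | c))) = 01010100010101000101111101010100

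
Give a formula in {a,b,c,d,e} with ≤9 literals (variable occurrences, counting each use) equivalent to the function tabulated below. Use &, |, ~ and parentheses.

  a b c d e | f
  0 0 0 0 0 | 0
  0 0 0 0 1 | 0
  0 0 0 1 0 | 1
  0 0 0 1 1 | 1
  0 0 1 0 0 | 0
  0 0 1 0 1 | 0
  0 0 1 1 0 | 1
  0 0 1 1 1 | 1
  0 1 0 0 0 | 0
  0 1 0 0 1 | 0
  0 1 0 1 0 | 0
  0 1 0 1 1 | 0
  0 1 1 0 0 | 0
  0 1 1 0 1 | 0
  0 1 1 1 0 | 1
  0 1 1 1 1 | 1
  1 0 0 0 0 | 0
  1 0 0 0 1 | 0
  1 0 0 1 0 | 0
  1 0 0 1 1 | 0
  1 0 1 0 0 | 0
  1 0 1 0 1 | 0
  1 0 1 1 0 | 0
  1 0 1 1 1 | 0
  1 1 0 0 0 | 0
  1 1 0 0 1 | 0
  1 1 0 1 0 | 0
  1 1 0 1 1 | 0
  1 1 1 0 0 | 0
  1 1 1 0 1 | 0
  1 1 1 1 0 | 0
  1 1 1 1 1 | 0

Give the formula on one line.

  ~c = 11110000111100001111000011110000
  ~a = 11111111111111110000000000000000
  (~c & ~a) = 11110000111100000000000000000000
  ~d = 11001100110011001100110011001100
  ((~c & ~a) | ~d) = 11111100111111001100110011001100
  (((~c & ~a) | ~d) | ~a) = 11111111111111111100110011001100
  ~b = 11111111000000001111111100000000
  (c | ~b) = 11111111000011111111111100001111
  (d & (c | ~b)) = 00110011000000110011001100000011
  ((((~c & ~a) | ~d) | ~a) & (d & (c | ~b))) = 00110011000000110000000000000000

((((~c & ~a) | ~d) | ~a) & (d & (c | ~b)))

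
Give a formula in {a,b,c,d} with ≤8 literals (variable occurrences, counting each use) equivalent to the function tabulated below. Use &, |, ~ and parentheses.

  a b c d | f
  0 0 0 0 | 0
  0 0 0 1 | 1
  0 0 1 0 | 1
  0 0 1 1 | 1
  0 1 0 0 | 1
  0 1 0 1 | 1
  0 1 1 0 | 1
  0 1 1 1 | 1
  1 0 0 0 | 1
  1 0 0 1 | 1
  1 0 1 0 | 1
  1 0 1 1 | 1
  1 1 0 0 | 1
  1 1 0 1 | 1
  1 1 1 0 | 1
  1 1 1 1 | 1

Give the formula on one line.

(((b | c) | (~c & d)) | (a | b))

  (b | c) = 0011111100111111
  ~c = 1100110011001100
  (~c & d) = 0100010001000100
  ((b | c) | (~c & d)) = 0111111101111111
  (a | b) = 0000111111111111
  (((b | c) | (~c & d)) | (a | b)) = 0111111111111111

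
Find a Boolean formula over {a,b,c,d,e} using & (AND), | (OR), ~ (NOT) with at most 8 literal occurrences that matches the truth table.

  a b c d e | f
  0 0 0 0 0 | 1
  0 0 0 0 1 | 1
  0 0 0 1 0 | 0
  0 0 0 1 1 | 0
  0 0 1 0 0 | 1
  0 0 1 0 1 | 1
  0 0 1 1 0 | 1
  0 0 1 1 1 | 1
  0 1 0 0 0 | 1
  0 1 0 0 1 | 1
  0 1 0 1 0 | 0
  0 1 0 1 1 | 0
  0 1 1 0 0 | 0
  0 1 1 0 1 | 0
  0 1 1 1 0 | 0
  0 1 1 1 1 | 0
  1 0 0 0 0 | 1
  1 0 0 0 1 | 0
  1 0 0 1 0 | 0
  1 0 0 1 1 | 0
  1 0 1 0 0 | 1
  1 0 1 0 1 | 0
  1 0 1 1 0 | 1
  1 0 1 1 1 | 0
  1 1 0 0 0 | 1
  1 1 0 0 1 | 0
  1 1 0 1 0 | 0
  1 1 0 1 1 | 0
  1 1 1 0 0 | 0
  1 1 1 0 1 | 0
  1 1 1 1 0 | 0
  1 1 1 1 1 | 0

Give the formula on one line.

(((c & ~b) | (~d & (d | ~c))) & (~a | ~e))

  ~b = 11111111000000001111111100000000
  (c & ~b) = 00001111000000000000111100000000
  ~d = 11001100110011001100110011001100
  ~c = 11110000111100001111000011110000
  (d | ~c) = 11110011111100111111001111110011
  (~d & (d | ~c)) = 11000000110000001100000011000000
  ((c & ~b) | (~d & (d | ~c))) = 11001111110000001100111111000000
  ~a = 11111111111111110000000000000000
  ~e = 10101010101010101010101010101010
  (~a | ~e) = 11111111111111111010101010101010
  (((c & ~b) | (~d & (d | ~c))) & (~a | ~e)) = 11001111110000001000101010000000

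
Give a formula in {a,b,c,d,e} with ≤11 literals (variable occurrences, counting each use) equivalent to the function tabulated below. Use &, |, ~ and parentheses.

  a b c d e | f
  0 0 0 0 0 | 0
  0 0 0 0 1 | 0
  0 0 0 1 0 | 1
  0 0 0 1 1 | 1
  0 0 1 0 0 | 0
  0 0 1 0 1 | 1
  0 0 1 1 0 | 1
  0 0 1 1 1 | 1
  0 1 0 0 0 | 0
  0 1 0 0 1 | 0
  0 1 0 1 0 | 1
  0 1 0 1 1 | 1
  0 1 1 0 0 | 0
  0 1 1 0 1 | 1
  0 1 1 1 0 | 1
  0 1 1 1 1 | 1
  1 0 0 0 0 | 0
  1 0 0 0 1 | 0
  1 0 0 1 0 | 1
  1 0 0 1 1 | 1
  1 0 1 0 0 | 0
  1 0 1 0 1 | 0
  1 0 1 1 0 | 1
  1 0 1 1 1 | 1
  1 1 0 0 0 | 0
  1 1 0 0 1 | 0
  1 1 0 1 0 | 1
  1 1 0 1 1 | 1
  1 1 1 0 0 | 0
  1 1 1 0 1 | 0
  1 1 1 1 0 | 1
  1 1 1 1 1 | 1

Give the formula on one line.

  ~a = 11111111111111110000000000000000
  (~a & c) = 00001111000011110000000000000000
  ~e = 10101010101010101010101010101010
  (a & ~e) = 00000000000000001010101010101010
  ((~a & c) | (a & ~e)) = 00001111000011111010101010101010
  (~a & d) = 00110011001100110000000000000000
  (((~a & c) | (a & ~e)) | (~a & d)) = 00111111001111111010101010101010
  (e & (((~a & c) | (a & ~e)) | (~a & d))) = 00010101000101010000000000000000
  ((e & (((~a & c) | (a & ~e)) | (~a & d))) | d) = 00110111001101110011001100110011

((e & (((~a & c) | (a & ~e)) | (~a & d))) | d)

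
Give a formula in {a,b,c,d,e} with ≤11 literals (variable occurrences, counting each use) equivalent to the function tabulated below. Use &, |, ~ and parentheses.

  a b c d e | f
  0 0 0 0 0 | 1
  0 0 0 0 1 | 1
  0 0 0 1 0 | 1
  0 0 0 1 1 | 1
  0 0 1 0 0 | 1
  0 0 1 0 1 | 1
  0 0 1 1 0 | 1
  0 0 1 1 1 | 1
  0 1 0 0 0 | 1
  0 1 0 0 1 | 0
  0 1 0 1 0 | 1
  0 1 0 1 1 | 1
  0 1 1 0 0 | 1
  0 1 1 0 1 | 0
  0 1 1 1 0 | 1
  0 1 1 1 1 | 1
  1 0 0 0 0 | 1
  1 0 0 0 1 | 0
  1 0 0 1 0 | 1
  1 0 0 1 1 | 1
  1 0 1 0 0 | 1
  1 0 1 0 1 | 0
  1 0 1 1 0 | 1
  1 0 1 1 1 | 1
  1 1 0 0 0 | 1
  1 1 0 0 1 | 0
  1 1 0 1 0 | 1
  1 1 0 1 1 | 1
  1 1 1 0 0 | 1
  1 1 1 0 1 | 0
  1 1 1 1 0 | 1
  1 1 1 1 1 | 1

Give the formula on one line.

((~e | d) | ((e | ~c) & ((~b & (~e | ~a)) & ~a)))

  ~e = 10101010101010101010101010101010
  (~e | d) = 10111011101110111011101110111011
  ~c = 11110000111100001111000011110000
  (e | ~c) = 11110101111101011111010111110101
  ~b = 11111111000000001111111100000000
  ~a = 11111111111111110000000000000000
  (~e | ~a) = 11111111111111111010101010101010
  (~b & (~e | ~a)) = 11111111000000001010101000000000
  ((~b & (~e | ~a)) & ~a) = 11111111000000000000000000000000
  ((e | ~c) & ((~b & (~e | ~a)) & ~a)) = 11110101000000000000000000000000
  ((~e | d) | ((e | ~c) & ((~b & (~e | ~a)) & ~a))) = 11111111101110111011101110111011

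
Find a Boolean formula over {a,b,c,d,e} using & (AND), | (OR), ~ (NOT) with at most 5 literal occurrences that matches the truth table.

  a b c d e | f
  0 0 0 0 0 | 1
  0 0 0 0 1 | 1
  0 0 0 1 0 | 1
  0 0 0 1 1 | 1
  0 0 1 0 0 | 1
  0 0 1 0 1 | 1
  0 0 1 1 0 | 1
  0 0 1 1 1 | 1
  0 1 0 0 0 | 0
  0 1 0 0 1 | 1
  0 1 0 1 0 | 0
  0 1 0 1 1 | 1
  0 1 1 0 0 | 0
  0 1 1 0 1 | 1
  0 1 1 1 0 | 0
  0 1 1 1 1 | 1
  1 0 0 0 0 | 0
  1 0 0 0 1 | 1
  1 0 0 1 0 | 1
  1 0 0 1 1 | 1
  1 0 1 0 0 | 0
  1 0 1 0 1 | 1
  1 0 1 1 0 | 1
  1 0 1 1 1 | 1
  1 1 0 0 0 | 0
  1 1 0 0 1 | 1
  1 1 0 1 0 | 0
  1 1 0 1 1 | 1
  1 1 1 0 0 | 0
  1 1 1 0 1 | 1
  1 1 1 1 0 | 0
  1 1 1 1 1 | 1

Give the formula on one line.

((~b & ((e | ~a) | d)) | e)

  ~b = 11111111000000001111111100000000
  ~a = 11111111111111110000000000000000
  (e | ~a) = 11111111111111110101010101010101
  ((e | ~a) | d) = 11111111111111110111011101110111
  (~b & ((e | ~a) | d)) = 11111111000000000111011100000000
  ((~b & ((e | ~a) | d)) | e) = 11111111010101010111011101010101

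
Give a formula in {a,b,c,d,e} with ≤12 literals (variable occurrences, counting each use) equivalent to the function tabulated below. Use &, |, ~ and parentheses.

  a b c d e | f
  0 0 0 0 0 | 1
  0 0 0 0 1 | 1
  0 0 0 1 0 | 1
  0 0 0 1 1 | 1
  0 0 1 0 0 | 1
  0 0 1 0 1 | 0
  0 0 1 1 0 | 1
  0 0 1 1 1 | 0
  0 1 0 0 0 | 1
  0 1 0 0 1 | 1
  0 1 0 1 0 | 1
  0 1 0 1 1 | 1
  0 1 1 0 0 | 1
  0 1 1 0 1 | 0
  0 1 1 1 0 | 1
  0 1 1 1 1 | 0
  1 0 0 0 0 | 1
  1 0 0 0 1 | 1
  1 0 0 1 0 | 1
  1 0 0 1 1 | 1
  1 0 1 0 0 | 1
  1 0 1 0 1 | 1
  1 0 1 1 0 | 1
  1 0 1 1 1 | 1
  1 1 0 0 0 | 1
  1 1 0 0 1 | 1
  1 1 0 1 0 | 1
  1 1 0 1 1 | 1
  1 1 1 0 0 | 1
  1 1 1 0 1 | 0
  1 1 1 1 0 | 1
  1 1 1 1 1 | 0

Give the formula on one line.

  ~c = 11110000111100001111000011110000
  (d & ~c) = 00110000001100000011000000110000
  ~b = 11111111000000001111111100000000
  (~b & a) = 00000000000000001111111100000000
  ~e = 10101010101010101010101010101010
  ((~b & a) | ~e) = 10101010101010101111111110101010
  ((d & ~c) | ((~b & a) | ~e)) = 10111010101110101111111110111010
  (~e & d) = 00100010001000100010001000100010
  (b & (~e & d)) = 00000000001000100000000000100010
  ((b & (~e & d)) | ~c) = 11110000111100101111000011110010
  (((d & ~c) | ((~b & a) | ~e)) | ((b & (~e & d)) | ~c)) = 11111010111110101111111111111010

(((d & ~c) | ((~b & a) | ~e)) | ((b & (~e & d)) | ~c))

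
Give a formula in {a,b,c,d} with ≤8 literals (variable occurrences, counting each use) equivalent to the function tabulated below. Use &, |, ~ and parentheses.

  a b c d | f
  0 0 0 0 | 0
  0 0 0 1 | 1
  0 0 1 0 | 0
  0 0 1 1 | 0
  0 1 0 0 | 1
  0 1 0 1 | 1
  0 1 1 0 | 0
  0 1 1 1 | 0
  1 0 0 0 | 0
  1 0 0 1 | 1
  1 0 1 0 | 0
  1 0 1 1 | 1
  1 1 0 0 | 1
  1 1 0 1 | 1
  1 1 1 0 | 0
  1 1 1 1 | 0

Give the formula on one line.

  ~b = 1111000011110000
  (~b & c) = 0011000000110000
  ((~b & c) & a) = 0000000000110000
  ~c = 1100110011001100
  (((~b & c) & a) | ~c) = 1100110011111100
  (b | d) = 0101111101011111
  ((((~b & c) & a) | ~c) & (b | d)) = 0100110001011100

((((~b & c) & a) | ~c) & (b | d))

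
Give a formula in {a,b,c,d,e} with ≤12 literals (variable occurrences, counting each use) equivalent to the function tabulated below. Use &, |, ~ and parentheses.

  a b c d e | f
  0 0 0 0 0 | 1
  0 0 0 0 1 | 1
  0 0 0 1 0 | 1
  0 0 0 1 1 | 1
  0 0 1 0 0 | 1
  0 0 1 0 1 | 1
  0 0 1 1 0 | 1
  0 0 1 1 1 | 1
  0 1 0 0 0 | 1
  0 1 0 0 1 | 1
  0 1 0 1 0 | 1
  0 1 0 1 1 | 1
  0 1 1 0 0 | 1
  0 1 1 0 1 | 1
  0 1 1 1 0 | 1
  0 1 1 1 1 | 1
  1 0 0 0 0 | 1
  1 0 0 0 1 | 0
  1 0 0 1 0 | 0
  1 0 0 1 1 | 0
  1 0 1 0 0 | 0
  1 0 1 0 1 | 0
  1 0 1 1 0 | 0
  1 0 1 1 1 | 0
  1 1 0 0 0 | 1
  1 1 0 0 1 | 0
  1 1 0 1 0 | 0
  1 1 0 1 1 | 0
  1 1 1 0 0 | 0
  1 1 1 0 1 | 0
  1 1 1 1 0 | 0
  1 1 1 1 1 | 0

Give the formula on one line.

  ~a = 11111111111111110000000000000000
  ~b = 11111111000000001111111100000000
  (c & ~b) = 00001111000000000000111100000000
  (e & d) = 00010001000100010001000100010001
  ((c & ~b) | (e & d)) = 00011111000100010001111100010001
  (b & ((c & ~b) | (e & d))) = 00000000000100010000000000010001
  ~c = 11110000111100001111000011110000
  ((b & ((c & ~b) | (e & d))) | ~c) = 11110000111100011111000011110001
  ~e = 10101010101010101010101010101010
  ~d = 11001100110011001100110011001100
  (~e & ~d) = 10001000100010001000100010001000
  (((b & ((c & ~b) | (e & d))) | ~c) & (~e & ~d)) = 10000000100000001000000010000000
  (~a | (((b & ((c & ~b) | (e & d))) | ~c) & (~e & ~d))) = 11111111111111111000000010000000

(~a | (((b & ((c & ~b) | (e & d))) | ~c) & (~e & ~d)))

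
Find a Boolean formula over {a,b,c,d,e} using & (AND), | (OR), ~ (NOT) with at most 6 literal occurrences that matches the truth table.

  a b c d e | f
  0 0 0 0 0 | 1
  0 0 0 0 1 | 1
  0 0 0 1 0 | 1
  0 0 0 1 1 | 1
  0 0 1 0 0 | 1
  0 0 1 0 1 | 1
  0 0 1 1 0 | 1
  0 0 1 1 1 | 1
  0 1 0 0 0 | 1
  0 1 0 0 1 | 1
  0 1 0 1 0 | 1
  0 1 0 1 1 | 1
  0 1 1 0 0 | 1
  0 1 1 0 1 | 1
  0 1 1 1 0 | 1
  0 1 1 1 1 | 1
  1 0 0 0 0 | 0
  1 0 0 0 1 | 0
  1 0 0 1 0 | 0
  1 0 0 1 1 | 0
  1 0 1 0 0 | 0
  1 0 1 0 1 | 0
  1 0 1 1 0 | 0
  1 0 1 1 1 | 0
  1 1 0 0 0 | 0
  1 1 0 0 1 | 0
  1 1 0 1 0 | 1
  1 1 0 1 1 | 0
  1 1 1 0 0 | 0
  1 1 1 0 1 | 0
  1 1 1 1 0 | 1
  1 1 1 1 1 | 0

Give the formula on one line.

(((b & d) & ~e) | ~a)

  (b & d) = 00000000001100110000000000110011
  ~e = 10101010101010101010101010101010
  ((b & d) & ~e) = 00000000001000100000000000100010
  ~a = 11111111111111110000000000000000
  (((b & d) & ~e) | ~a) = 11111111111111110000000000100010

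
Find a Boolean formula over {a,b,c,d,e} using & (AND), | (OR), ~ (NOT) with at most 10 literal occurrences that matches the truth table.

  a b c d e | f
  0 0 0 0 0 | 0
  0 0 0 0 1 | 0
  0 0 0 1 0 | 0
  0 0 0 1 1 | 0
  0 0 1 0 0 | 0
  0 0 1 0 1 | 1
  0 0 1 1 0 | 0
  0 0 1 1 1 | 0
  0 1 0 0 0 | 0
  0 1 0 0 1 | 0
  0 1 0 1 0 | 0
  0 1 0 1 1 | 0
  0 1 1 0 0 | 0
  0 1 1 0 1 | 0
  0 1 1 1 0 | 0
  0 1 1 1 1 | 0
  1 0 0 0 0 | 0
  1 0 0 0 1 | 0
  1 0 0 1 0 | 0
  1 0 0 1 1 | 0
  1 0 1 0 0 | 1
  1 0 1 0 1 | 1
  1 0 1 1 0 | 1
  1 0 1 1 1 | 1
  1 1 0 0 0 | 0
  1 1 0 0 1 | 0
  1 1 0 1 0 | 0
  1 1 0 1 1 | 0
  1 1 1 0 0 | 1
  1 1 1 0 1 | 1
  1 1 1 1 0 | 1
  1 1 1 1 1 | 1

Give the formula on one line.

  (a & c) = 00000000000000000000111100001111
  ~c = 11110000111100001111000011110000
  ((a & c) | ~c) = 11110000111100001111111111111111
  ~b = 11111111000000001111111100000000
  ~d = 11001100110011001100110011001100
  (d | b) = 00110011111111110011001111111111
  (e | (d | b)) = 01110111111111110111011111111111
  (~d & (e | (d | b))) = 01000100110011000100010011001100
  (~b & (~d & (e | (d | b)))) = 01000100000000000100010000000000
  (((a & c) | ~c) | (~b & (~d & (e | (d | b))))) = 11110100111100001111111111111111
  ((((a & c) | ~c) | (~b & (~d & (e | (d | b))))) & c) = 00000100000000000000111100001111

((((a & c) | ~c) | (~b & (~d & (e | (d | b))))) & c)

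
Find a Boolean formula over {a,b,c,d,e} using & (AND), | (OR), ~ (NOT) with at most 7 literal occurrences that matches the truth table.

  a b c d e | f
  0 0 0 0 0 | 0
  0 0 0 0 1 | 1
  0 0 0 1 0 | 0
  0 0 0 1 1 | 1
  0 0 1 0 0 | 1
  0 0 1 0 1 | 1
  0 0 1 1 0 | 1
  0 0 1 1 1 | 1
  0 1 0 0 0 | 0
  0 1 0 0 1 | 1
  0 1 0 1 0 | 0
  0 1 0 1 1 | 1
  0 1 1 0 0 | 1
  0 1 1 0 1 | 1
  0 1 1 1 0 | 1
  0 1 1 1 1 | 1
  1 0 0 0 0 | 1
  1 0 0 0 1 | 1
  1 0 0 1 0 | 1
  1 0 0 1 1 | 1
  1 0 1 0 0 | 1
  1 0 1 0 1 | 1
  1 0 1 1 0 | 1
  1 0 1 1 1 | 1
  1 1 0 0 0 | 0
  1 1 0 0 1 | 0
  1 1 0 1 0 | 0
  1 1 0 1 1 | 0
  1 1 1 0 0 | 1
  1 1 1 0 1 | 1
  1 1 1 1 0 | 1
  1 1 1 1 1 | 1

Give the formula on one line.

((~a & e) | (c | (~b & a)))

  ~a = 11111111111111110000000000000000
  (~a & e) = 01010101010101010000000000000000
  ~b = 11111111000000001111111100000000
  (~b & a) = 00000000000000001111111100000000
  (c | (~b & a)) = 00001111000011111111111100001111
  ((~a & e) | (c | (~b & a))) = 01011111010111111111111100001111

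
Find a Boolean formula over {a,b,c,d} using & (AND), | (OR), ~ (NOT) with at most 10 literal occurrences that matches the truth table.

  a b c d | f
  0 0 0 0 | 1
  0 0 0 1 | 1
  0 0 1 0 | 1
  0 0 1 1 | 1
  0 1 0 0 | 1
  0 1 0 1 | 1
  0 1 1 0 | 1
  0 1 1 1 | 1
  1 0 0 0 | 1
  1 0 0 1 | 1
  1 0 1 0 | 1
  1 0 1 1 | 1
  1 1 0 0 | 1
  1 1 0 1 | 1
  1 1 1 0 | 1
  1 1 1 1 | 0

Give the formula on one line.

  ~d = 1010101010101010
  ~b = 1111000011110000
  (~b & a) = 0000000011110000
  (~d | (~b & a)) = 1010101011111010
  ~a = 1111111100000000
  (~a & d) = 0101010100000000
  (c & (~a & d)) = 0001000100000000
  ((~d | (~b & a)) | (c & (~a & d))) = 1011101111111010
  ~c = 1100110011001100
  (d & ~c) = 0100010001000100
  (((~d | (~b & a)) | (c & (~a & d))) | (d & ~c)) = 1111111111111110

(((~d | (~b & a)) | (c & (~a & d))) | (d & ~c))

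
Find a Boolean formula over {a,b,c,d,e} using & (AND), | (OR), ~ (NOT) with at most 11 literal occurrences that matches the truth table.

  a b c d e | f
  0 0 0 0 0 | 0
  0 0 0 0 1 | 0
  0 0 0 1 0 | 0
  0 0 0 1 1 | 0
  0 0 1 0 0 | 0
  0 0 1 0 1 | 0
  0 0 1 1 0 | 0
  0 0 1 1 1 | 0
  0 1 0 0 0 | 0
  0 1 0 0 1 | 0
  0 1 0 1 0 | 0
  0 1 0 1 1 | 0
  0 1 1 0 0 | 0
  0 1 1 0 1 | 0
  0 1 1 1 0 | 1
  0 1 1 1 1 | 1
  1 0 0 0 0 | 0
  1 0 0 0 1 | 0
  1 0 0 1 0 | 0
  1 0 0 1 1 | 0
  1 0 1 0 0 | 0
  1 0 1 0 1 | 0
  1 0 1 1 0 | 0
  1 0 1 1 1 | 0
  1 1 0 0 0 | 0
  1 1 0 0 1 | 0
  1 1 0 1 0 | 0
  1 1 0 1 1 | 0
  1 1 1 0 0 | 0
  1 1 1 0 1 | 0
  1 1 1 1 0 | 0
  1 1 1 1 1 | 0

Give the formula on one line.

  ~c = 11110000111100001111000011110000
  (~c | d) = 11110011111100111111001111110011
  (b & (~c | d)) = 00000000111100110000000011110011
  ~b = 11111111000000001111111100000000
  (~b | d) = 11111111001100111111111100110011
  ((b & (~c | d)) & (~b | d)) = 00000000001100110000000000110011
  ~a = 11111111111111110000000000000000
  (~a & c) = 00001111000011110000000000000000
  ((~a & c) | ~b) = 11111111000011111111111100000000
  (((b & (~c | d)) & (~b | d)) & ((~a & c) | ~b)) = 00000000000000110000000000000000

(((b & (~c | d)) & (~b | d)) & ((~a & c) | ~b))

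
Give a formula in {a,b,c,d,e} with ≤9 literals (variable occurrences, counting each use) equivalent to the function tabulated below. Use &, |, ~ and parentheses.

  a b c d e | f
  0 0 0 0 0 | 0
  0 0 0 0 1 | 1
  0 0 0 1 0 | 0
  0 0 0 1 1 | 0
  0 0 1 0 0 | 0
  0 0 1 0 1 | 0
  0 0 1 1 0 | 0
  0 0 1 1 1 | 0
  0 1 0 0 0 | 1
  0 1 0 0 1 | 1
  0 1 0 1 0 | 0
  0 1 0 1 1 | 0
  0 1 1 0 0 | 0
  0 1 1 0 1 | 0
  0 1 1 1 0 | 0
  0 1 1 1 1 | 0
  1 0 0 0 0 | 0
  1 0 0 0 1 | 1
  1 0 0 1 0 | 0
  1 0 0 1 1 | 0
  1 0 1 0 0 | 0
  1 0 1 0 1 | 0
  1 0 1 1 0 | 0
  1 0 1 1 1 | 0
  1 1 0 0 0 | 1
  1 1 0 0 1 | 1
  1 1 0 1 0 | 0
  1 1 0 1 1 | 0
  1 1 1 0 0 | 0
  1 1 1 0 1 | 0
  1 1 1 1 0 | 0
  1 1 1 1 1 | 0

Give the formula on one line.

((~d & (d | ~c)) & (((d & (c | ~b)) | e) | (e | b)))

  ~d = 11001100110011001100110011001100
  ~c = 11110000111100001111000011110000
  (d | ~c) = 11110011111100111111001111110011
  (~d & (d | ~c)) = 11000000110000001100000011000000
  ~b = 11111111000000001111111100000000
  (c | ~b) = 11111111000011111111111100001111
  (d & (c | ~b)) = 00110011000000110011001100000011
  ((d & (c | ~b)) | e) = 01110111010101110111011101010111
  (e | b) = 01010101111111110101010111111111
  (((d & (c | ~b)) | e) | (e | b)) = 01110111111111110111011111111111
  ((~d & (d | ~c)) & (((d & (c | ~b)) | e) | (e | b))) = 01000000110000000100000011000000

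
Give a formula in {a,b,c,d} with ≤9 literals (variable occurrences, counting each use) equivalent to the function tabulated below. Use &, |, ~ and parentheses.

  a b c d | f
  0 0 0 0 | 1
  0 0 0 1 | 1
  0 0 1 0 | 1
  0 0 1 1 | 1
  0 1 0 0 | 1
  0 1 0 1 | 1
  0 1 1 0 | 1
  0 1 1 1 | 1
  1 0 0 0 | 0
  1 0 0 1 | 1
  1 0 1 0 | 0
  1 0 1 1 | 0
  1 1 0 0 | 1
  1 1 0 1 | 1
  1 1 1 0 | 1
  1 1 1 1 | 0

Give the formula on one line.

  ~d = 1010101010101010
  (b & ~d) = 0000101000001010
  (a & c) = 0000000000110011
  (d | (a & c)) = 0101010101110111
  ~c = 1100110011001100
  ((d | (a & c)) & ~c) = 0100010001000100
  ~a = 1111111100000000
  (((d | (a & c)) & ~c) | ~a) = 1111111101000100
  ((b & ~d) | (((d | (a & c)) & ~c) | ~a)) = 1111111101001110

((b & ~d) | (((d | (a & c)) & ~c) | ~a))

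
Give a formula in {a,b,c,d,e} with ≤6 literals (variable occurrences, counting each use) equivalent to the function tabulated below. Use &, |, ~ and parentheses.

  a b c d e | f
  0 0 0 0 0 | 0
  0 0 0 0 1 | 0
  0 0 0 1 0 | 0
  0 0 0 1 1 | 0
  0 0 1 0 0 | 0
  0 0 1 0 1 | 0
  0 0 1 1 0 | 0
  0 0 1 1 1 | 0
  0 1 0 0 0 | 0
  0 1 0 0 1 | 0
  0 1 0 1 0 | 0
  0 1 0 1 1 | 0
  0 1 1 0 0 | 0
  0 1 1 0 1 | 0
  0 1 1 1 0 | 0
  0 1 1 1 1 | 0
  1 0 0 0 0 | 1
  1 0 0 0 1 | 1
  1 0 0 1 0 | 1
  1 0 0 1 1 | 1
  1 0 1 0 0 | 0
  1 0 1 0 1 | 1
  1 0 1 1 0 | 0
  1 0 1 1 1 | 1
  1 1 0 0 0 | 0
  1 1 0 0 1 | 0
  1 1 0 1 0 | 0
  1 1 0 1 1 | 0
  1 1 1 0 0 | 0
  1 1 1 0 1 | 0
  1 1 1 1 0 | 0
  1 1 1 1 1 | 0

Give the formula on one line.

((a & ~b) & (e | ~c))

  ~b = 11111111000000001111111100000000
  (a & ~b) = 00000000000000001111111100000000
  ~c = 11110000111100001111000011110000
  (e | ~c) = 11110101111101011111010111110101
  ((a & ~b) & (e | ~c)) = 00000000000000001111010100000000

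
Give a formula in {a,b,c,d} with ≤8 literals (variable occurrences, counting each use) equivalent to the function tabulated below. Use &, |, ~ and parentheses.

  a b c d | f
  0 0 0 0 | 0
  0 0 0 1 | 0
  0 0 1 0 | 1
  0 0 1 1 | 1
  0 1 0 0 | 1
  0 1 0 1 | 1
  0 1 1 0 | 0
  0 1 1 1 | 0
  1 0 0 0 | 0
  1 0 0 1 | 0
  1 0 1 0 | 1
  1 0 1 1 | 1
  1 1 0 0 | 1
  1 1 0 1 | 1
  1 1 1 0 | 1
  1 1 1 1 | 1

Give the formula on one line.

((~b | (~c | a)) & (c | b))

  ~b = 1111000011110000
  ~c = 1100110011001100
  (~c | a) = 1100110011111111
  (~b | (~c | a)) = 1111110011111111
  (c | b) = 0011111100111111
  ((~b | (~c | a)) & (c | b)) = 0011110000111111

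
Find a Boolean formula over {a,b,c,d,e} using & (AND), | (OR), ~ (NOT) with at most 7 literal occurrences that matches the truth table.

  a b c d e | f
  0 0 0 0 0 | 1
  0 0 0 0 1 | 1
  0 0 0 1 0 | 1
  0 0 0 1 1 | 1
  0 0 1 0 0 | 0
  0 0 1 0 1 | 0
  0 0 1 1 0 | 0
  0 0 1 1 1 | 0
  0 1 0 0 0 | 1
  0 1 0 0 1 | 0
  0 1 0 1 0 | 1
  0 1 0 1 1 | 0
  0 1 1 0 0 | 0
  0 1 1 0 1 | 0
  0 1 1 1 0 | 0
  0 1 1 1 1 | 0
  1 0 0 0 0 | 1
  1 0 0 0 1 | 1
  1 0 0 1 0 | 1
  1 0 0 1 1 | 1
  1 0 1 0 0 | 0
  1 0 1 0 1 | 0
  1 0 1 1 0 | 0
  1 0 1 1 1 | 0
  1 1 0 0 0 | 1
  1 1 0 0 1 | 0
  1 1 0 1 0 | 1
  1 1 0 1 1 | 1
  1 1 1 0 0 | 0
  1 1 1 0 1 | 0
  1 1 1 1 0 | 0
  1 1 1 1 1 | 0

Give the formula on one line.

(((a & d) | (~e | ~b)) & ~c)

  (a & d) = 00000000000000000011001100110011
  ~e = 10101010101010101010101010101010
  ~b = 11111111000000001111111100000000
  (~e | ~b) = 11111111101010101111111110101010
  ((a & d) | (~e | ~b)) = 11111111101010101111111110111011
  ~c = 11110000111100001111000011110000
  (((a & d) | (~e | ~b)) & ~c) = 11110000101000001111000010110000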